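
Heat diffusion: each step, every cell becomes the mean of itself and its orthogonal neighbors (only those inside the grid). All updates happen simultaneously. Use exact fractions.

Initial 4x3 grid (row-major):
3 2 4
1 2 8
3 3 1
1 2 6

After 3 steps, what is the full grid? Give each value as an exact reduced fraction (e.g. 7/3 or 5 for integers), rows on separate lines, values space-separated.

Answer: 157/60 43343/14400 1963/540
5783/2400 18427/6000 25099/7200
5873/2400 2767/1000 8323/2400
1679/720 3409/1200 251/80

Derivation:
After step 1:
  2 11/4 14/3
  9/4 16/5 15/4
  2 11/5 9/2
  2 3 3
After step 2:
  7/3 757/240 67/18
  189/80 283/100 967/240
  169/80 149/50 269/80
  7/3 51/20 7/2
After step 3:
  157/60 43343/14400 1963/540
  5783/2400 18427/6000 25099/7200
  5873/2400 2767/1000 8323/2400
  1679/720 3409/1200 251/80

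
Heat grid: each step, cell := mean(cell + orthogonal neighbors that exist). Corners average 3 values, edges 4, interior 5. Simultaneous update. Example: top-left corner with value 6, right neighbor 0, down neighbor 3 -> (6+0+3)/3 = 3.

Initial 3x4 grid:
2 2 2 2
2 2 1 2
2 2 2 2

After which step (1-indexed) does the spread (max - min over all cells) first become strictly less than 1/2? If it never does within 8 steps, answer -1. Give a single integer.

Step 1: max=2, min=7/4, spread=1/4
  -> spread < 1/2 first at step 1
Step 2: max=2, min=177/100, spread=23/100
Step 3: max=787/400, min=8789/4800, spread=131/960
Step 4: max=14009/7200, min=79849/43200, spread=841/8640
Step 5: max=2786627/1440000, min=32017949/17280000, spread=56863/691200
Step 6: max=24930457/12960000, min=289505659/155520000, spread=386393/6220800
Step 7: max=9947641187/5184000000, min=116022276869/62208000000, spread=26795339/497664000
Step 8: max=594993850333/311040000000, min=6981144285871/3732480000000, spread=254051069/5971968000

Answer: 1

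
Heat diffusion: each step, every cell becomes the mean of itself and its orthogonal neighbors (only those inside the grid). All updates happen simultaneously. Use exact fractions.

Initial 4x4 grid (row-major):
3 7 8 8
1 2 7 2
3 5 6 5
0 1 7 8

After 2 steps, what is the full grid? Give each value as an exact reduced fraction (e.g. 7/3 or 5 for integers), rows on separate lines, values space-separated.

Answer: 131/36 617/120 47/8 19/3
377/120 401/100 142/25 87/16
277/120 193/50 503/100 281/48
41/18 809/240 257/48 209/36

Derivation:
After step 1:
  11/3 5 15/2 6
  9/4 22/5 5 11/2
  9/4 17/5 6 21/4
  4/3 13/4 11/2 20/3
After step 2:
  131/36 617/120 47/8 19/3
  377/120 401/100 142/25 87/16
  277/120 193/50 503/100 281/48
  41/18 809/240 257/48 209/36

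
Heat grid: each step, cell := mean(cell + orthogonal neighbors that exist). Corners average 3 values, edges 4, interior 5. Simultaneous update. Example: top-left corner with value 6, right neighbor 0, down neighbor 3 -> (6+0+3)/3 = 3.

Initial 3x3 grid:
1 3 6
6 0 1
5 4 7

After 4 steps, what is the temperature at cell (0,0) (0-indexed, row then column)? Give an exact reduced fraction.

Step 1: cell (0,0) = 10/3
Step 2: cell (0,0) = 53/18
Step 3: cell (0,0) = 3409/1080
Step 4: cell (0,0) = 207743/64800
Full grid after step 4:
  207743/64800 1381031/432000 25921/8100
  46583/13500 305711/90000 1478281/432000
  39503/10800 88217/24000 26027/7200

Answer: 207743/64800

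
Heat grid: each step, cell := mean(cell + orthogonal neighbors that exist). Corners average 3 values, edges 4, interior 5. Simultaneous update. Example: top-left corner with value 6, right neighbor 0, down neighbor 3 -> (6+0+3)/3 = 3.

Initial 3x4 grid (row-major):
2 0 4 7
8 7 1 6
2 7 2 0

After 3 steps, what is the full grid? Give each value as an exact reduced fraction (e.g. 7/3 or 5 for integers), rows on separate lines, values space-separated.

After step 1:
  10/3 13/4 3 17/3
  19/4 23/5 4 7/2
  17/3 9/2 5/2 8/3
After step 2:
  34/9 851/240 191/48 73/18
  367/80 211/50 88/25 95/24
  179/36 259/60 41/12 26/9
After step 3:
  536/135 27941/7200 27181/7200 1727/432
  7023/1600 2019/500 22913/6000 25961/7200
  9991/2160 15233/3600 1591/450 739/216

Answer: 536/135 27941/7200 27181/7200 1727/432
7023/1600 2019/500 22913/6000 25961/7200
9991/2160 15233/3600 1591/450 739/216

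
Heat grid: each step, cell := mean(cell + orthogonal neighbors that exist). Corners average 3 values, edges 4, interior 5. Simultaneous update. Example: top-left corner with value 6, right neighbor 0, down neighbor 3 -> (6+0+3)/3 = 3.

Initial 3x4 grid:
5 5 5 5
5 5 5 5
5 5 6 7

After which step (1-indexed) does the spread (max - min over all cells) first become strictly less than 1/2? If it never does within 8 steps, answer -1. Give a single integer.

Answer: 4

Derivation:
Step 1: max=6, min=5, spread=1
Step 2: max=23/4, min=5, spread=3/4
Step 3: max=223/40, min=5, spread=23/40
Step 4: max=39463/7200, min=9047/1800, spread=131/288
  -> spread < 1/2 first at step 4
Step 5: max=2338597/432000, min=546053/108000, spread=30877/86400
Step 6: max=46382501/8640000, min=1830199/360000, spread=98309/345600
Step 7: max=8296793477/1555200000, min=248272811/48600000, spread=14082541/62208000
Step 8: max=495513822143/93312000000, min=7477760137/1458000000, spread=135497387/746496000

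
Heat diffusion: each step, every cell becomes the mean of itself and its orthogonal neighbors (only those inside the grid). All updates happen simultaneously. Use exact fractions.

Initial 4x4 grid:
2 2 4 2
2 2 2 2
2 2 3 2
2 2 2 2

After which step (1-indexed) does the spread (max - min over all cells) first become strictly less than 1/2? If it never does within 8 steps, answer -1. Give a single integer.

Answer: 3

Derivation:
Step 1: max=8/3, min=2, spread=2/3
Step 2: max=77/30, min=2, spread=17/30
Step 3: max=5281/2160, min=813/400, spread=2227/5400
  -> spread < 1/2 first at step 3
Step 4: max=255833/108000, min=14791/7200, spread=2123/6750
Step 5: max=4578121/1944000, min=450853/216000, spread=130111/486000
Step 6: max=135317743/58320000, min=13588291/6480000, spread=3255781/14580000
Step 7: max=4031818681/1749600000, min=411375253/194400000, spread=82360351/437400000
Step 8: max=119943656623/52488000000, min=12405038371/5832000000, spread=2074577821/13122000000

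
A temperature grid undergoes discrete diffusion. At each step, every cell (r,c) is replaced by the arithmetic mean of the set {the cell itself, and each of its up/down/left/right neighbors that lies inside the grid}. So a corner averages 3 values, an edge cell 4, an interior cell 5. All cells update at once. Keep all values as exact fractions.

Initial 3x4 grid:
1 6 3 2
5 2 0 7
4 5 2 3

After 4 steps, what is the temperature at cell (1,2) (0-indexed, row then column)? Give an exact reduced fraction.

Answer: 96289/30000

Derivation:
Step 1: cell (1,2) = 14/5
Step 2: cell (1,2) = 293/100
Step 3: cell (1,2) = 3157/1000
Step 4: cell (1,2) = 96289/30000
Full grid after step 4:
  73513/21600 79427/24000 25669/8000 23141/7200
  754513/216000 298217/90000 96289/30000 231961/72000
  226489/64800 730843/216000 233021/72000 69373/21600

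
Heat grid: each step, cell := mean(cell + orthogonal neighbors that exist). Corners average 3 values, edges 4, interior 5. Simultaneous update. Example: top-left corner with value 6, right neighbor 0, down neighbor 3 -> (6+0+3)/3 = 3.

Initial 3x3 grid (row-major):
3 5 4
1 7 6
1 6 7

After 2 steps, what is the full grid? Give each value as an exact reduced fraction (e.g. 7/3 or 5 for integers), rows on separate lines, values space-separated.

After step 1:
  3 19/4 5
  3 5 6
  8/3 21/4 19/3
After step 2:
  43/12 71/16 21/4
  41/12 24/5 67/12
  131/36 77/16 211/36

Answer: 43/12 71/16 21/4
41/12 24/5 67/12
131/36 77/16 211/36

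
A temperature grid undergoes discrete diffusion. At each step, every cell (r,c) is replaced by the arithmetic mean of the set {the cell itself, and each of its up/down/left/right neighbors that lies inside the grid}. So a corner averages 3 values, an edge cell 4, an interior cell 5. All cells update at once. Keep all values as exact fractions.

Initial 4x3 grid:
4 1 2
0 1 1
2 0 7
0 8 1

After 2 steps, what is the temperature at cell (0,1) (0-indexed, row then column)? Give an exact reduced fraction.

Step 1: cell (0,1) = 2
Step 2: cell (0,1) = 7/5
Full grid after step 2:
  65/36 7/5 73/36
  271/240 107/50 26/15
  551/240 46/25 209/60
  73/36 871/240 59/18

Answer: 7/5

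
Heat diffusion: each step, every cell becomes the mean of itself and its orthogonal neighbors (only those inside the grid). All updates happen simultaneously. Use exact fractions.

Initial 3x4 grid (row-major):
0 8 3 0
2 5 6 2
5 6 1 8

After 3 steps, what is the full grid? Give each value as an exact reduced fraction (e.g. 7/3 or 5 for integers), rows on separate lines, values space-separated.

After step 1:
  10/3 4 17/4 5/3
  3 27/5 17/5 4
  13/3 17/4 21/4 11/3
After step 2:
  31/9 1019/240 799/240 119/36
  241/60 401/100 223/50 191/60
  139/36 577/120 497/120 155/36
After step 3:
  8429/2160 27053/7200 27613/7200 7069/2160
  13799/3600 25849/6000 22949/6000 13729/3600
  4567/1080 15139/3600 1993/450 4187/1080

Answer: 8429/2160 27053/7200 27613/7200 7069/2160
13799/3600 25849/6000 22949/6000 13729/3600
4567/1080 15139/3600 1993/450 4187/1080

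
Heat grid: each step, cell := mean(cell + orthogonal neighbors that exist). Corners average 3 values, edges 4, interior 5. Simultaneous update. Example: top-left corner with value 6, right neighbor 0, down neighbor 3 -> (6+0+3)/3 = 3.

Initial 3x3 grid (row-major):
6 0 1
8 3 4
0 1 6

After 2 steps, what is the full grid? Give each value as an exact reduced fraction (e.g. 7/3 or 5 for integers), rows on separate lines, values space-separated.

After step 1:
  14/3 5/2 5/3
  17/4 16/5 7/2
  3 5/2 11/3
After step 2:
  137/36 361/120 23/9
  907/240 319/100 361/120
  13/4 371/120 29/9

Answer: 137/36 361/120 23/9
907/240 319/100 361/120
13/4 371/120 29/9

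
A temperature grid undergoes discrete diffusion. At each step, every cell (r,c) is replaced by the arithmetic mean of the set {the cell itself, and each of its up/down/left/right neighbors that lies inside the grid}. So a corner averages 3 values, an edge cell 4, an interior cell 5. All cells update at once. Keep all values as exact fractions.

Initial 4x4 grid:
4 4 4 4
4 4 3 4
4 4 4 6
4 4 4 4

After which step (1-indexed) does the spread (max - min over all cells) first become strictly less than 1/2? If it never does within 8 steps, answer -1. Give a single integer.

Step 1: max=14/3, min=15/4, spread=11/12
Step 2: max=1057/240, min=311/80, spread=31/60
Step 3: max=9367/2160, min=3139/800, spread=8917/21600
  -> spread < 1/2 first at step 3
Step 4: max=55169/12960, min=94481/24000, spread=207463/648000
Step 5: max=8195023/1944000, min=852731/216000, spread=130111/486000
Step 6: max=243741193/58320000, min=25635341/6480000, spread=3255781/14580000
Step 7: max=7268610847/1749600000, min=771018827/194400000, spread=82360351/437400000
Step 8: max=43398975701/10497600000, min=23188507469/5832000000, spread=2074577821/13122000000

Answer: 3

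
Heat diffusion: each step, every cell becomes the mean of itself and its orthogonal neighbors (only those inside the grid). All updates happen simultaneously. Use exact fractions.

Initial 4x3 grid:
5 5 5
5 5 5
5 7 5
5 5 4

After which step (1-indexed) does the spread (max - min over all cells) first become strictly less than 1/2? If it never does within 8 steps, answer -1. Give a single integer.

Step 1: max=11/2, min=14/3, spread=5/6
Step 2: max=134/25, min=5, spread=9/25
  -> spread < 1/2 first at step 2
Step 3: max=1053/200, min=1013/200, spread=1/5
Step 4: max=225157/43200, min=36607/7200, spread=1103/8640
Step 5: max=11226089/2160000, min=1226911/240000, spread=18389/216000
Step 6: max=806734997/155520000, min=920873/180000, spread=444029/6220800
Step 7: max=48308876423/9331200000, min=1993310627/388800000, spread=3755371/74649600
Step 8: max=965520171719/186624000000, min=119688050543/23328000000, spread=64126139/1492992000

Answer: 2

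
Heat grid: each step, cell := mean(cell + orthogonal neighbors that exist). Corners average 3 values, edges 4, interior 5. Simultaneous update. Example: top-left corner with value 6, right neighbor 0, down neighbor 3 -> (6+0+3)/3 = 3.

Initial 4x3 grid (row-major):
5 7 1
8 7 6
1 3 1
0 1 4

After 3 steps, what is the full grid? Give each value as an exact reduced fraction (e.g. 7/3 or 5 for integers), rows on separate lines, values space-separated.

After step 1:
  20/3 5 14/3
  21/4 31/5 15/4
  3 13/5 7/2
  2/3 2 2
After step 2:
  203/36 169/30 161/36
  1267/240 114/25 1087/240
  691/240 173/50 237/80
  17/9 109/60 5/2
After step 3:
  11917/2160 9137/1800 10537/2160
  33043/7200 14077/3000 29743/7200
  24313/7200 9407/3000 8071/2400
  4741/2160 8699/3600 1747/720

Answer: 11917/2160 9137/1800 10537/2160
33043/7200 14077/3000 29743/7200
24313/7200 9407/3000 8071/2400
4741/2160 8699/3600 1747/720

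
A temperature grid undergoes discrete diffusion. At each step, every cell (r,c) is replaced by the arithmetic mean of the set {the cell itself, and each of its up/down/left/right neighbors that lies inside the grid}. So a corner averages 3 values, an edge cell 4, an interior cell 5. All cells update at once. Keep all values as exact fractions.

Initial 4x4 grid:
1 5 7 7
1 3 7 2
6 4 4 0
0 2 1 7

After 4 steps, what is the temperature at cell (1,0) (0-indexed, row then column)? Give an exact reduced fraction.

Step 1: cell (1,0) = 11/4
Step 2: cell (1,0) = 71/24
Step 3: cell (1,0) = 11527/3600
Step 4: cell (1,0) = 355621/108000
Full grid after step 4:
  14369/4050 429751/108000 485299/108000 302093/64800
  355621/108000 33361/9000 739211/180000 922913/216000
  65533/21600 580759/180000 319679/90000 780169/216000
  36413/12960 129629/43200 672409/216000 105743/32400

Answer: 355621/108000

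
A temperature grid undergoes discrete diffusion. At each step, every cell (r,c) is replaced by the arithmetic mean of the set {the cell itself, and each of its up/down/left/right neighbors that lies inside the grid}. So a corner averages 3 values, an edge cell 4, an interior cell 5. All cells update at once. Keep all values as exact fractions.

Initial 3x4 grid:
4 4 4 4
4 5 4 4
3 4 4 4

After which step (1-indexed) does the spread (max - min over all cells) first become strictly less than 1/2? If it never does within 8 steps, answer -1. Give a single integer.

Answer: 2

Derivation:
Step 1: max=17/4, min=11/3, spread=7/12
Step 2: max=413/100, min=35/9, spread=217/900
  -> spread < 1/2 first at step 2
Step 3: max=9863/2400, min=532/135, spread=3647/21600
Step 4: max=32649/8000, min=64621/16200, spread=59729/648000
Step 5: max=8784997/2160000, min=3891569/972000, spread=1233593/19440000
Step 6: max=21938027/5400000, min=117177623/29160000, spread=3219307/72900000
Step 7: max=3155004817/777600000, min=14082948989/3499200000, spread=1833163/55987200
Step 8: max=189157070003/46656000000, min=846156414451/209952000000, spread=80806409/3359232000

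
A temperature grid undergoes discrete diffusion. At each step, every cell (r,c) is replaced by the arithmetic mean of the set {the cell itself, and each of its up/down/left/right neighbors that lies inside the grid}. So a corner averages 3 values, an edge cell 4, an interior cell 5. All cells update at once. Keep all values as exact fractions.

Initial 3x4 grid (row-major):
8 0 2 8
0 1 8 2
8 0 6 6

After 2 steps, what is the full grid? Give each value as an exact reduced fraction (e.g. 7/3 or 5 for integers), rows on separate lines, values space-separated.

After step 1:
  8/3 11/4 9/2 4
  17/4 9/5 19/5 6
  8/3 15/4 5 14/3
After step 2:
  29/9 703/240 301/80 29/6
  683/240 327/100 211/50 277/60
  32/9 793/240 1033/240 47/9

Answer: 29/9 703/240 301/80 29/6
683/240 327/100 211/50 277/60
32/9 793/240 1033/240 47/9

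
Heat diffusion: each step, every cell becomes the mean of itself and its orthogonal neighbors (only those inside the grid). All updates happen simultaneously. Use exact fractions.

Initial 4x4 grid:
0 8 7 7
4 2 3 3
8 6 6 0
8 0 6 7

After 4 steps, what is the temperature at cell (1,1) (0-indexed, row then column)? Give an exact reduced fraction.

Answer: 135899/30000

Derivation:
Step 1: cell (1,1) = 23/5
Step 2: cell (1,1) = 419/100
Step 3: cell (1,1) = 4611/1000
Step 4: cell (1,1) = 135899/30000
Full grid after step 4:
  48107/10800 5177/1125 25153/5400 60953/12960
  55543/12000 135899/30000 822211/180000 193883/43200
  519571/108000 854819/180000 200957/45000 188083/43200
  327677/64800 1042937/216000 197341/43200 35221/8100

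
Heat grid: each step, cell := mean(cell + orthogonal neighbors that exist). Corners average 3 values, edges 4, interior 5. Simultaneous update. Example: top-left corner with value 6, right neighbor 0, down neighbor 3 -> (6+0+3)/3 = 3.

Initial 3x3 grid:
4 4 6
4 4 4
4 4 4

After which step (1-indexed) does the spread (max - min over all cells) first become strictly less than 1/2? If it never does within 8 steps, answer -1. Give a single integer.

Step 1: max=14/3, min=4, spread=2/3
Step 2: max=41/9, min=4, spread=5/9
Step 3: max=473/108, min=4, spread=41/108
  -> spread < 1/2 first at step 3
Step 4: max=28051/6480, min=731/180, spread=347/1296
Step 5: max=1662137/388800, min=7357/1800, spread=2921/15552
Step 6: max=99140539/23328000, min=889483/216000, spread=24611/186624
Step 7: max=5917442033/1399680000, min=20096741/4860000, spread=207329/2239488
Step 8: max=353953152451/83980800000, min=1075601599/259200000, spread=1746635/26873856

Answer: 3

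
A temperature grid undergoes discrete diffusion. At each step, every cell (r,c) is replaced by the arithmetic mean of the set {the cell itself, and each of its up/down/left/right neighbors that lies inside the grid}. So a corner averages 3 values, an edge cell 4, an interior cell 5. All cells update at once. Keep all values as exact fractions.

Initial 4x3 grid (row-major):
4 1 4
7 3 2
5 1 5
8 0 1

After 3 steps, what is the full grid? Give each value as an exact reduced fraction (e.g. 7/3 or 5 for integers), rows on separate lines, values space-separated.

Answer: 223/60 5969/1800 6263/2160
1577/400 19733/6000 21011/7200
3517/900 19583/6000 6437/2400
4039/1080 22151/7200 1871/720

Derivation:
After step 1:
  4 3 7/3
  19/4 14/5 7/2
  21/4 14/5 9/4
  13/3 5/2 2
After step 2:
  47/12 91/30 53/18
  21/5 337/100 653/240
  257/60 78/25 211/80
  145/36 349/120 9/4
After step 3:
  223/60 5969/1800 6263/2160
  1577/400 19733/6000 21011/7200
  3517/900 19583/6000 6437/2400
  4039/1080 22151/7200 1871/720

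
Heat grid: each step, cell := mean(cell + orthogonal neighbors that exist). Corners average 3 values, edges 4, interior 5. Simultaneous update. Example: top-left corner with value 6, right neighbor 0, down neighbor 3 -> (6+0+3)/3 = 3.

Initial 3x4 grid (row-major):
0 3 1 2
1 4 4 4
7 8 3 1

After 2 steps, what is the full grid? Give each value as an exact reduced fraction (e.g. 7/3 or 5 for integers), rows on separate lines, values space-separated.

Answer: 19/9 59/24 301/120 91/36
41/12 177/50 329/100 219/80
83/18 113/24 461/120 113/36

Derivation:
After step 1:
  4/3 2 5/2 7/3
  3 4 16/5 11/4
  16/3 11/2 4 8/3
After step 2:
  19/9 59/24 301/120 91/36
  41/12 177/50 329/100 219/80
  83/18 113/24 461/120 113/36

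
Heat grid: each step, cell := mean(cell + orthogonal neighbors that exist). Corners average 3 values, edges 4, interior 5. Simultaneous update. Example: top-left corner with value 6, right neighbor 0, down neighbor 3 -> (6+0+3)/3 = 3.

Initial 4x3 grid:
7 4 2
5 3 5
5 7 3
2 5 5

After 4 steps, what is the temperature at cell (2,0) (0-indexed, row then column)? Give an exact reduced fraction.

Step 1: cell (2,0) = 19/4
Step 2: cell (2,0) = 367/80
Step 3: cell (2,0) = 11303/2400
Step 4: cell (2,0) = 330511/72000
Full grid after step 4:
  295889/64800 317941/72000 269989/64800
  1007153/216000 44203/10000 930403/216000
  330511/72000 1643083/360000 947783/216000
  198881/43200 3899837/864000 585643/129600

Answer: 330511/72000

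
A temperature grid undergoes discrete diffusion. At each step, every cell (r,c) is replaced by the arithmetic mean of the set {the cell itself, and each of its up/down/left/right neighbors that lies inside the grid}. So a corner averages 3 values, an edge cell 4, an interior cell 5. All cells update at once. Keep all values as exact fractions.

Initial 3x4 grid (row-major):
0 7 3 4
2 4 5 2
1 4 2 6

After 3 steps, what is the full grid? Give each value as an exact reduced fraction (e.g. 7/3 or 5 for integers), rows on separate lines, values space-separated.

Answer: 143/45 2679/800 3139/800 1327/360
39667/14400 1313/375 10639/3000 56017/14400
6179/2160 10993/3600 6719/1800 7757/2160

Derivation:
After step 1:
  3 7/2 19/4 3
  7/4 22/5 16/5 17/4
  7/3 11/4 17/4 10/3
After step 2:
  11/4 313/80 289/80 4
  689/240 78/25 417/100 827/240
  41/18 103/30 203/60 71/18
After step 3:
  143/45 2679/800 3139/800 1327/360
  39667/14400 1313/375 10639/3000 56017/14400
  6179/2160 10993/3600 6719/1800 7757/2160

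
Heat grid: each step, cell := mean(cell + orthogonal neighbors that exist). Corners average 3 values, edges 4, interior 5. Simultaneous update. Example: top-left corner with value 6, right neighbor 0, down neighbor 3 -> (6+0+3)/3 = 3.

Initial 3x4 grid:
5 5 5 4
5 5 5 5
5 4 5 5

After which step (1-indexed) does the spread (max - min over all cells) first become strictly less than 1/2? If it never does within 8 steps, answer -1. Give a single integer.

Step 1: max=5, min=14/3, spread=1/3
  -> spread < 1/2 first at step 1
Step 2: max=5, min=85/18, spread=5/18
Step 3: max=3541/720, min=5189/1080, spread=49/432
Step 4: max=106031/21600, min=623531/129600, spread=2531/25920
Step 5: max=1054609/216000, min=250086911/51840000, spread=3019249/51840000
Step 6: max=94800949/19440000, min=250323289/51840000, spread=297509/6220800
Step 7: max=1419314479/291600000, min=901963200791/186624000000, spread=6398065769/186624000000
Step 8: max=56730621049/11664000000, min=2706622535227/559872000000, spread=131578201/4478976000

Answer: 1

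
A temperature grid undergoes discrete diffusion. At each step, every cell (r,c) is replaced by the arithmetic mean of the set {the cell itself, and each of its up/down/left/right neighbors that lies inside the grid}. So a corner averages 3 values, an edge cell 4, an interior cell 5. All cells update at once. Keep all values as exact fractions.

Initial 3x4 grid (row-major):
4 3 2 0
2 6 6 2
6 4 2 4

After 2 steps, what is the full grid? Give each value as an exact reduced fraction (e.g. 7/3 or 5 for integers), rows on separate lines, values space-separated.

Answer: 15/4 137/40 343/120 85/36
157/40 411/100 351/100 53/20
13/3 167/40 443/120 29/9

Derivation:
After step 1:
  3 15/4 11/4 4/3
  9/2 21/5 18/5 3
  4 9/2 4 8/3
After step 2:
  15/4 137/40 343/120 85/36
  157/40 411/100 351/100 53/20
  13/3 167/40 443/120 29/9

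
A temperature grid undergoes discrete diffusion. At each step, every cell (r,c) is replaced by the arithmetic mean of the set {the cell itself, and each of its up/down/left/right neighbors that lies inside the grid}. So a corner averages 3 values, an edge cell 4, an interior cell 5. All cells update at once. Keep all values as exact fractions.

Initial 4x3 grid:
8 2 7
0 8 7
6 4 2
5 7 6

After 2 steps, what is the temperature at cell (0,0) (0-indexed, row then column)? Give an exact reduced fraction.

Answer: 181/36

Derivation:
Step 1: cell (0,0) = 10/3
Step 2: cell (0,0) = 181/36
Full grid after step 2:
  181/36 1147/240 211/36
  1007/240 547/100 1217/240
  413/80 118/25 423/80
  61/12 219/40 61/12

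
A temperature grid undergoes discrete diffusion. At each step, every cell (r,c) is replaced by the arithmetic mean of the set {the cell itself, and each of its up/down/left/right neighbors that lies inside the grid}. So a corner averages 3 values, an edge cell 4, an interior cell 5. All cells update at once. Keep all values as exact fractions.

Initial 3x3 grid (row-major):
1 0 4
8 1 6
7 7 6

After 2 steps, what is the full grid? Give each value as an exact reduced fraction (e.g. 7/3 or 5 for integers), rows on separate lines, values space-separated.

Answer: 35/12 367/120 109/36
1139/240 393/100 1099/240
101/18 1399/240 95/18

Derivation:
After step 1:
  3 3/2 10/3
  17/4 22/5 17/4
  22/3 21/4 19/3
After step 2:
  35/12 367/120 109/36
  1139/240 393/100 1099/240
  101/18 1399/240 95/18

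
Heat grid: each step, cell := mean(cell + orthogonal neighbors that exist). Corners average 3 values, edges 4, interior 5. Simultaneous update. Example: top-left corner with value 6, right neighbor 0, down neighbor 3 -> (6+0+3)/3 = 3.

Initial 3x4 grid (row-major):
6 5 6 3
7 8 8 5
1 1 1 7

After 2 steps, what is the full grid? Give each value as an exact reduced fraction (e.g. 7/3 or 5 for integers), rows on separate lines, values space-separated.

After step 1:
  6 25/4 11/2 14/3
  11/2 29/5 28/5 23/4
  3 11/4 17/4 13/3
After step 2:
  71/12 471/80 1321/240 191/36
  203/40 259/50 269/50 407/80
  15/4 79/20 127/30 43/9

Answer: 71/12 471/80 1321/240 191/36
203/40 259/50 269/50 407/80
15/4 79/20 127/30 43/9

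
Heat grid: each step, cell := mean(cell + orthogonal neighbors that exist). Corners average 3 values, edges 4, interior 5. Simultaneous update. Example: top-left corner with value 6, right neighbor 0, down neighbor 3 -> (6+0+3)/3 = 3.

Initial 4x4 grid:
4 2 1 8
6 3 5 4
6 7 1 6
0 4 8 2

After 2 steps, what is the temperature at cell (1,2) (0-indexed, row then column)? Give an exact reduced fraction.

Step 1: cell (1,2) = 14/5
Step 2: cell (1,2) = 451/100
Full grid after step 2:
  15/4 151/40 409/120 169/36
  181/40 377/100 451/100 121/30
  511/120 237/50 97/25 74/15
  77/18 481/120 577/120 37/9

Answer: 451/100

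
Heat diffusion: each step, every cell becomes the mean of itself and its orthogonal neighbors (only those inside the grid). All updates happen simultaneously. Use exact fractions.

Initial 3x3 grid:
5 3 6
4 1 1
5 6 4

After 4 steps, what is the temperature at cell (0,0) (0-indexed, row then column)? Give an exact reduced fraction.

Answer: 1075/288

Derivation:
Step 1: cell (0,0) = 4
Step 2: cell (0,0) = 23/6
Step 3: cell (0,0) = 271/72
Step 4: cell (0,0) = 1075/288
Full grid after step 4:
  1075/288 24745/6912 17881/5184
  8815/2304 117/32 2015/576
  6751/1728 6497/1728 583/162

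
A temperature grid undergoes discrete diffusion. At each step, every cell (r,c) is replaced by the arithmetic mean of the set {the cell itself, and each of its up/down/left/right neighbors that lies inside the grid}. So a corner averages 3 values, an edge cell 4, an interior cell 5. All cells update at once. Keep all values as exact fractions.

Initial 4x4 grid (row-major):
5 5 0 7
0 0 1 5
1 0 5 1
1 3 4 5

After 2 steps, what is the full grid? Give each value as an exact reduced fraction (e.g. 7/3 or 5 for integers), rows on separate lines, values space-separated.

Answer: 22/9 617/240 239/80 43/12
49/30 46/25 247/100 137/40
41/30 77/50 289/100 391/120
25/18 583/240 707/240 139/36

Derivation:
After step 1:
  10/3 5/2 13/4 4
  3/2 6/5 11/5 7/2
  1/2 9/5 11/5 4
  5/3 2 17/4 10/3
After step 2:
  22/9 617/240 239/80 43/12
  49/30 46/25 247/100 137/40
  41/30 77/50 289/100 391/120
  25/18 583/240 707/240 139/36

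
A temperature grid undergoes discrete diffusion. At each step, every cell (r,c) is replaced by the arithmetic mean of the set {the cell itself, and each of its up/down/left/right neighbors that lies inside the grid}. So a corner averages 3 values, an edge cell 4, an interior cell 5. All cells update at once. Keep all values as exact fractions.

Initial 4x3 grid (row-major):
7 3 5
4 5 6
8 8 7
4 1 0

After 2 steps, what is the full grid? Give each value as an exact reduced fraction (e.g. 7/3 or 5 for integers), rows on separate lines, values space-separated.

After step 1:
  14/3 5 14/3
  6 26/5 23/4
  6 29/5 21/4
  13/3 13/4 8/3
After step 2:
  47/9 293/60 185/36
  82/15 111/20 313/60
  83/15 51/10 73/15
  163/36 321/80 67/18

Answer: 47/9 293/60 185/36
82/15 111/20 313/60
83/15 51/10 73/15
163/36 321/80 67/18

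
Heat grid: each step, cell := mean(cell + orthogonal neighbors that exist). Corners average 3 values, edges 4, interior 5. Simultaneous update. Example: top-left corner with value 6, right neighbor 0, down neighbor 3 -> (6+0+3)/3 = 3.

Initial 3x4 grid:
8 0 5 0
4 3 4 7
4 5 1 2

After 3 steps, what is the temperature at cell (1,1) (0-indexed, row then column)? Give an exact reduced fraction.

Step 1: cell (1,1) = 16/5
Step 2: cell (1,1) = 96/25
Step 3: cell (1,1) = 21431/6000
Full grid after step 3:
  701/180 3003/800 7939/2400 83/24
  58579/14400 21431/6000 21101/6000 47329/14400
  2093/540 26627/7200 23717/7200 737/216

Answer: 21431/6000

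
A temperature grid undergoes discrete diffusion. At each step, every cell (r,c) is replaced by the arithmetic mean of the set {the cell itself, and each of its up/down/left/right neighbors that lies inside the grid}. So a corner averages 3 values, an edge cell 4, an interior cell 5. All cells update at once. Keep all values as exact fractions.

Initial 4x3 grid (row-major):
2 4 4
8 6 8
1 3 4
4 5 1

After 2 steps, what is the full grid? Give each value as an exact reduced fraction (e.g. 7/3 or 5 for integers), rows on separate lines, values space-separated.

Answer: 155/36 99/20 89/18
1123/240 467/100 619/120
923/240 417/100 499/120
127/36 823/240 127/36

Derivation:
After step 1:
  14/3 4 16/3
  17/4 29/5 11/2
  4 19/5 4
  10/3 13/4 10/3
After step 2:
  155/36 99/20 89/18
  1123/240 467/100 619/120
  923/240 417/100 499/120
  127/36 823/240 127/36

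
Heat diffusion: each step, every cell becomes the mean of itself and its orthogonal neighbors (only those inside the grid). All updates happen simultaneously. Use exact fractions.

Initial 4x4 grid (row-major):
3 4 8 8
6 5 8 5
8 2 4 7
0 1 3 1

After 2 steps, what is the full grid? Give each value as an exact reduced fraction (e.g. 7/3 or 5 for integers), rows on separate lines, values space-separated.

Answer: 89/18 16/3 25/4 7
113/24 51/10 149/25 97/16
33/8 193/50 213/50 1183/240
17/6 43/16 733/240 61/18

Derivation:
After step 1:
  13/3 5 7 7
  11/2 5 6 7
  4 4 24/5 17/4
  3 3/2 9/4 11/3
After step 2:
  89/18 16/3 25/4 7
  113/24 51/10 149/25 97/16
  33/8 193/50 213/50 1183/240
  17/6 43/16 733/240 61/18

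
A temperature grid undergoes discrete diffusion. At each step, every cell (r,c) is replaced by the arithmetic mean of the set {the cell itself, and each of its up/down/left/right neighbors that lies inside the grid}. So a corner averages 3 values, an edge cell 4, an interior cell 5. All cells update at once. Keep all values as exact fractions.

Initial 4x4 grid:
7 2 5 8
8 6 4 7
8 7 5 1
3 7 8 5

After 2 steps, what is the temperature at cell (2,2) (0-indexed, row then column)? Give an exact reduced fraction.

Step 1: cell (2,2) = 5
Step 2: cell (2,2) = 111/20
Full grid after step 2:
  215/36 1249/240 1309/240 197/36
  1489/240 593/100 511/100 647/120
  527/80 119/20 111/20 115/24
  25/4 251/40 133/24 185/36

Answer: 111/20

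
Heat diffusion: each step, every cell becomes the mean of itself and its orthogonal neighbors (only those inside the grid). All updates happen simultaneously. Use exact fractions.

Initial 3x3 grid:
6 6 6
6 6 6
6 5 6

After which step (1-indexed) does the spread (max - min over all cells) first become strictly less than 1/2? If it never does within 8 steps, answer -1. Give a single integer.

Answer: 1

Derivation:
Step 1: max=6, min=17/3, spread=1/3
  -> spread < 1/2 first at step 1
Step 2: max=6, min=1373/240, spread=67/240
Step 3: max=1193/200, min=12523/2160, spread=1807/10800
Step 4: max=32039/5400, min=5026037/864000, spread=33401/288000
Step 5: max=3196609/540000, min=45426067/7776000, spread=3025513/38880000
Step 6: max=170044051/28800000, min=18197473133/3110400000, spread=53531/995328
Step 7: max=45864883949/7776000000, min=1093711074151/186624000000, spread=450953/11943936
Step 8: max=5497711389481/933120000000, min=65675736439397/11197440000000, spread=3799043/143327232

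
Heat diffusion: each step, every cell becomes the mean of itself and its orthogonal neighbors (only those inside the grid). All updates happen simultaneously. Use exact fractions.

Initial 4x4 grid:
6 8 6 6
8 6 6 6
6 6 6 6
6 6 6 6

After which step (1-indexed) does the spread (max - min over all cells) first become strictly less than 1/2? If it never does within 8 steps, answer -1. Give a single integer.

Answer: 6

Derivation:
Step 1: max=22/3, min=6, spread=4/3
Step 2: max=407/60, min=6, spread=47/60
Step 3: max=1831/270, min=6, spread=211/270
Step 4: max=53641/8100, min=6, spread=5041/8100
Step 5: max=1596643/243000, min=13579/2250, spread=130111/243000
Step 6: max=47382367/7290000, min=817159/135000, spread=3255781/7290000
  -> spread < 1/2 first at step 6
Step 7: max=1412553691/218700000, min=821107/135000, spread=82360351/218700000
Step 8: max=42117316891/6561000000, min=148306441/24300000, spread=2074577821/6561000000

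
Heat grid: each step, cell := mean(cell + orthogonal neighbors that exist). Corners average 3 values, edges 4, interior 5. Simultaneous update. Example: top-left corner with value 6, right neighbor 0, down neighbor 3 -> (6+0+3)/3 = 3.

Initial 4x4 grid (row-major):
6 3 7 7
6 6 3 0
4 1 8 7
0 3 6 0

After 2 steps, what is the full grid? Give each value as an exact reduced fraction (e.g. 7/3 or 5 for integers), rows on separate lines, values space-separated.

After step 1:
  5 11/2 5 14/3
  11/2 19/5 24/5 17/4
  11/4 22/5 5 15/4
  7/3 5/2 17/4 13/3
After step 2:
  16/3 193/40 599/120 167/36
  341/80 24/5 457/100 131/30
  899/240 369/100 111/25 13/3
  91/36 809/240 193/48 37/9

Answer: 16/3 193/40 599/120 167/36
341/80 24/5 457/100 131/30
899/240 369/100 111/25 13/3
91/36 809/240 193/48 37/9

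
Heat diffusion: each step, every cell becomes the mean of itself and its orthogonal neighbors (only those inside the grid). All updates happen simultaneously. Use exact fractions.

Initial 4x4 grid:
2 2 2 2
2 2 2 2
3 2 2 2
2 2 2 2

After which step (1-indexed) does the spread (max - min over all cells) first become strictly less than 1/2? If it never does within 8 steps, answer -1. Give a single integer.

Answer: 1

Derivation:
Step 1: max=7/3, min=2, spread=1/3
  -> spread < 1/2 first at step 1
Step 2: max=271/120, min=2, spread=31/120
Step 3: max=2371/1080, min=2, spread=211/1080
Step 4: max=232843/108000, min=2, spread=16843/108000
Step 5: max=2082643/972000, min=18079/9000, spread=130111/972000
Step 6: max=61962367/29160000, min=1087159/540000, spread=3255781/29160000
Step 7: max=1849953691/874800000, min=1091107/540000, spread=82360351/874800000
Step 8: max=55239316891/26244000000, min=196906441/97200000, spread=2074577821/26244000000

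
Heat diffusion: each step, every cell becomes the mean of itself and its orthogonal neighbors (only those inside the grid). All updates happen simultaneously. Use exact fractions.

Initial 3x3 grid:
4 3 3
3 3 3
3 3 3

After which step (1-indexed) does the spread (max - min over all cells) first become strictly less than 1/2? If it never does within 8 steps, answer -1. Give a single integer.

Step 1: max=10/3, min=3, spread=1/3
  -> spread < 1/2 first at step 1
Step 2: max=59/18, min=3, spread=5/18
Step 3: max=689/216, min=3, spread=41/216
Step 4: max=41011/12960, min=1091/360, spread=347/2592
Step 5: max=2439737/777600, min=10957/3600, spread=2921/31104
Step 6: max=145796539/46656000, min=1321483/432000, spread=24611/373248
Step 7: max=8716802033/2799360000, min=29816741/9720000, spread=207329/4478976
Step 8: max=521914752451/167961600000, min=1594001599/518400000, spread=1746635/53747712

Answer: 1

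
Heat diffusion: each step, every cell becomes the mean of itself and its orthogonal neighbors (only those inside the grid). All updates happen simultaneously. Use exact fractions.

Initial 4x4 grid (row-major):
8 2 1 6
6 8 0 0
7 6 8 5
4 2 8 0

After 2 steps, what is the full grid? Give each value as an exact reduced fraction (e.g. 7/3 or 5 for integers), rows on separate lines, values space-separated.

After step 1:
  16/3 19/4 9/4 7/3
  29/4 22/5 17/5 11/4
  23/4 31/5 27/5 13/4
  13/3 5 9/2 13/3
After step 2:
  52/9 251/60 191/60 22/9
  341/60 26/5 91/25 44/15
  353/60 107/20 91/20 59/15
  181/36 601/120 577/120 145/36

Answer: 52/9 251/60 191/60 22/9
341/60 26/5 91/25 44/15
353/60 107/20 91/20 59/15
181/36 601/120 577/120 145/36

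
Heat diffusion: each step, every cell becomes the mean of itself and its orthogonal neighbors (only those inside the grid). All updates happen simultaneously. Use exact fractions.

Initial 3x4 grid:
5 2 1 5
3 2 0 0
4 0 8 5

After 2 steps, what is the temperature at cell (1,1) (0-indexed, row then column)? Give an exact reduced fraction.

Answer: 131/50

Derivation:
Step 1: cell (1,1) = 7/5
Step 2: cell (1,1) = 131/50
Full grid after step 2:
  28/9 277/120 87/40 13/6
  317/120 131/50 227/100 331/120
  28/9 629/240 797/240 121/36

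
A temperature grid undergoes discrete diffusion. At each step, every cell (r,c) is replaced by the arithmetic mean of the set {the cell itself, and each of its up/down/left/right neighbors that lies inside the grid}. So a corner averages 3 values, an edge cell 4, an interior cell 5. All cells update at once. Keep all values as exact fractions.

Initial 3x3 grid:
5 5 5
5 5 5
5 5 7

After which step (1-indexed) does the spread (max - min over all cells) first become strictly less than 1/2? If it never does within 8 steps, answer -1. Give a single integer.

Answer: 3

Derivation:
Step 1: max=17/3, min=5, spread=2/3
Step 2: max=50/9, min=5, spread=5/9
Step 3: max=581/108, min=5, spread=41/108
  -> spread < 1/2 first at step 3
Step 4: max=34531/6480, min=911/180, spread=347/1296
Step 5: max=2050937/388800, min=9157/1800, spread=2921/15552
Step 6: max=122468539/23328000, min=1105483/216000, spread=24611/186624
Step 7: max=7317122033/1399680000, min=24956741/4860000, spread=207329/2239488
Step 8: max=437933952451/83980800000, min=1334801599/259200000, spread=1746635/26873856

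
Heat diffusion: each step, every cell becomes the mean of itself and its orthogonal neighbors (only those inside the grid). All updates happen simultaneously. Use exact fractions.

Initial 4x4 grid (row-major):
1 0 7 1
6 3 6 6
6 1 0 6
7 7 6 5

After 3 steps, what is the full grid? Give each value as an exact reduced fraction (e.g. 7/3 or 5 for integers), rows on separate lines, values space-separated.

After step 1:
  7/3 11/4 7/2 14/3
  4 16/5 22/5 19/4
  5 17/5 19/5 17/4
  20/3 21/4 9/2 17/3
After step 2:
  109/36 707/240 919/240 155/36
  109/30 71/20 393/100 271/60
  143/30 413/100 407/100 277/60
  203/36 1189/240 1153/240 173/36
After step 3:
  6917/2160 4807/1440 27019/7200 9109/2160
  337/90 21827/6000 191/48 977/225
  1022/225 5153/1200 25861/6000 1013/225
  11059/2160 35149/7200 33541/7200 10243/2160

Answer: 6917/2160 4807/1440 27019/7200 9109/2160
337/90 21827/6000 191/48 977/225
1022/225 5153/1200 25861/6000 1013/225
11059/2160 35149/7200 33541/7200 10243/2160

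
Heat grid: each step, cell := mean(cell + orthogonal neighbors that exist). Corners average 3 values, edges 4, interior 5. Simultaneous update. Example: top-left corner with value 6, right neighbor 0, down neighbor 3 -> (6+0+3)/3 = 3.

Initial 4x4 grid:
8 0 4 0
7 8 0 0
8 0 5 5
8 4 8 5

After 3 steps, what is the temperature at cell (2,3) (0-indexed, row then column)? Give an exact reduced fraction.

Step 1: cell (2,3) = 15/4
Step 2: cell (2,3) = 73/20
Step 3: cell (2,3) = 185/48
Full grid after step 3:
  355/72 1693/400 1769/720 284/135
  1681/300 33/8 2497/750 1751/720
  4937/900 1523/300 3969/1000 185/48
  635/108 9379/1800 199/40 1651/360

Answer: 185/48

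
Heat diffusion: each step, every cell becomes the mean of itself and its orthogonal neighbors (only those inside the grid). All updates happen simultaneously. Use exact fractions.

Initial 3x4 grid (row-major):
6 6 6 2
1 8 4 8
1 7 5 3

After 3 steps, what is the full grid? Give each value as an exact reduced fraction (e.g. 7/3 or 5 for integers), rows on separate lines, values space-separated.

After step 1:
  13/3 13/2 9/2 16/3
  4 26/5 31/5 17/4
  3 21/4 19/4 16/3
After step 2:
  89/18 77/15 169/30 169/36
  62/15 543/100 249/50 1267/240
  49/12 91/20 323/60 43/9
After step 3:
  1279/270 19027/3600 18397/3600 11237/2160
  4183/900 1817/375 32047/6000 71033/14400
  383/90 2917/600 8861/1800 11117/2160

Answer: 1279/270 19027/3600 18397/3600 11237/2160
4183/900 1817/375 32047/6000 71033/14400
383/90 2917/600 8861/1800 11117/2160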